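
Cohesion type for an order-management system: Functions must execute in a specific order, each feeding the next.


Reasoning: Output of one is input to next
Type: Sequential cohesion

Sequential cohesion


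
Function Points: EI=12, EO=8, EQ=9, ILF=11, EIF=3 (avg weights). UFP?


UFP = EI*4 + EO*5 + EQ*4 + ILF*10 + EIF*7
UFP = 12*4 + 8*5 + 9*4 + 11*10 + 3*7
UFP = 48 + 40 + 36 + 110 + 21
UFP = 255

255


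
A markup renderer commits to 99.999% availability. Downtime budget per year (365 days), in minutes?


Formula: allowed downtime = period * (100 - SLA) / 100
Period (year (365 days)) = 525600 minutes
Unavailability fraction = (100 - 99.999) / 100
Allowed downtime = 525600 * (100 - 99.999) / 100
Allowed downtime = 5.256 minutes

5.256 minutes


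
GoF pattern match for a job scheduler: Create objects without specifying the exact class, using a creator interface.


This matches the Factory Method pattern

Factory Method


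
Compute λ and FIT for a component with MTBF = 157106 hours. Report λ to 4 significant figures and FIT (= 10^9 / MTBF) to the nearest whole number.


Formula: λ = 1 / MTBF; FIT = λ × 1e9 = 1e9 / MTBF
λ = 1 / 157106 ≈ 6.365e-06 failures/hour
FIT = 1e9 / 157106 ≈ 6365 failures per 1e9 hours (nearest whole number)

λ = 6.365e-06 /h, FIT = 6365


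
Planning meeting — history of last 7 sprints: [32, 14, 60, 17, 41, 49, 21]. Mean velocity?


Formula: Avg velocity = Total points / Number of sprints
Points: [32, 14, 60, 17, 41, 49, 21]
Sum = 32 + 14 + 60 + 17 + 41 + 49 + 21 = 234
Avg velocity = 234 / 7 = 33.43 points/sprint

33.43 points/sprint


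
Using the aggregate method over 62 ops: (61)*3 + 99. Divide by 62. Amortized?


Formula: Amortized cost = Total cost / Operations
Total cost = (61 * 3) + (1 * 99)
Total cost = 183 + 99 = 282
Amortized = 282 / 62 = 4.5484

4.5484


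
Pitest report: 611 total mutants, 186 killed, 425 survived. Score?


Mutation score = killed / total * 100
Mutation score = 186 / 611 * 100
Mutation score = 30.44%

30.44%


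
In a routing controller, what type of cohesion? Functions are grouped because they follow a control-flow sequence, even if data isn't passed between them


Reasoning: Grouped by order of execution within a routine, not by data flow
Type: Procedural cohesion

Procedural cohesion


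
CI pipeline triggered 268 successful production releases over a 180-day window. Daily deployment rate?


Formula: deployments per day = releases / days
= 268 / 180
= 1.489 deploys/day
(equivalently, 10.42 deploys/week)

1.489 deploys/day


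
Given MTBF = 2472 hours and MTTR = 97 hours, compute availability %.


Availability = MTBF / (MTBF + MTTR)
Availability = 2472 / (2472 + 97)
Availability = 2472 / 2569
Availability = 96.2242%

96.2242%


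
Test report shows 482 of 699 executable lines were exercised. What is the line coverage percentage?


Coverage = covered / total * 100
Coverage = 482 / 699 * 100
Coverage = 68.96%

68.96%


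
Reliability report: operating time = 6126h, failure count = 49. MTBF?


Formula: MTBF = Total operating time / Number of failures
MTBF = 6126 / 49
MTBF = 125.02 hours

125.02 hours


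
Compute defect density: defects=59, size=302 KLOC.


Defect density = defects / KLOC
Defect density = 59 / 302
Defect density = 0.195 defects/KLOC

0.195 defects/KLOC


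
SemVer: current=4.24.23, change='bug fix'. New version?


Current: 4.24.23
Change category: 'bug fix' → patch bump
SemVer rule: patch bump → increment PATCH (MAJOR and MINOR unchanged)
New: 4.24.24

4.24.24


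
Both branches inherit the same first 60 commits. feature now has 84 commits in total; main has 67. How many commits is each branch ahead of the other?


Common ancestor: commit #60
feature commits after divergence: 84 - 60 = 24
main commits after divergence: 67 - 60 = 7
feature is 24 commits ahead of main
main is 7 commits ahead of feature

feature ahead: 24, main ahead: 7


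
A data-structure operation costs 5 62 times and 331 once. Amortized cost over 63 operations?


Formula: Amortized cost = Total cost / Operations
Total cost = (62 * 5) + (1 * 331)
Total cost = 310 + 331 = 641
Amortized = 641 / 63 = 10.1746

10.1746


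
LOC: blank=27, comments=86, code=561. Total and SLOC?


Total LOC = blank + comment + code
Total LOC = 27 + 86 + 561 = 674
SLOC (source only) = code = 561

Total LOC: 674, SLOC: 561


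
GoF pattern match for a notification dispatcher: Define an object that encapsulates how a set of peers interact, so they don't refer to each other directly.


This matches the Mediator pattern

Mediator


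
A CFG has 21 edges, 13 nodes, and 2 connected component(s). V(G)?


Formula: V(G) = E - N + 2P
V(G) = 21 - 13 + 2*2
V(G) = 8 + 4
V(G) = 12

12


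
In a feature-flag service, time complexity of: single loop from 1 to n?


Reasoning: one pass through n items
Complexity: O(n)

O(n)


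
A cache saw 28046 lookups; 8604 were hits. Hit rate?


Formula: hit rate = hits / (hits + misses) * 100
hit rate = 8604 / (8604 + 19442) * 100
hit rate = 8604 / 28046 * 100
hit rate = 30.68%

30.68%


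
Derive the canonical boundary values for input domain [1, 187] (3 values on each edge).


Range: [1, 187]
Boundaries: just below min, min, min+1, max-1, max, just above max
Values: [0, 1, 2, 186, 187, 188]

[0, 1, 2, 186, 187, 188]


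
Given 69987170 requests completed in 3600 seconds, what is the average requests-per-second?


Formula: throughput = requests / seconds
throughput = 69987170 / 3600
throughput = 19440.88 requests/second

19440.88 requests/second


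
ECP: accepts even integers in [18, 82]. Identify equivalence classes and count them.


Constraint: even integers in [18, 82]
Class 1: x < 18 — out-of-range invalid
Class 2: x in [18,82] but odd — wrong type invalid
Class 3: x in [18,82] and even — valid
Class 4: x > 82 — out-of-range invalid
Total equivalence classes: 4

4 equivalence classes


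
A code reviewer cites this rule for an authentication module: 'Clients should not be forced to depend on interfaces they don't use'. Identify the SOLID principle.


This describes the Interface Segregation Principle (ISP)

Interface Segregation Principle (ISP)


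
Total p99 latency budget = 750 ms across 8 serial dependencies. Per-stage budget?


Formula: per_stage = total_budget / stages
per_stage = 750 / 8
per_stage = 93.75 ms

93.75 ms


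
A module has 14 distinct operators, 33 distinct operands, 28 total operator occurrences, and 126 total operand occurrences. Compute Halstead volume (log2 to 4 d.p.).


Formula: V = N * log2(η), where N = N1 + N2 and η = η1 + η2
η = 14 + 33 = 47
N = 28 + 126 = 154
log2(47) ≈ 5.5546
V = 154 * 5.5546 = 855.41

855.41


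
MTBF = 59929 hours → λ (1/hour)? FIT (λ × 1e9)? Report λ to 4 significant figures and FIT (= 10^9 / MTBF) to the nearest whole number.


Formula: λ = 1 / MTBF; FIT = λ × 1e9 = 1e9 / MTBF
λ = 1 / 59929 ≈ 1.669e-05 failures/hour
FIT = 1e9 / 59929 ≈ 16686 failures per 1e9 hours (nearest whole number)

λ = 1.669e-05 /h, FIT = 16686


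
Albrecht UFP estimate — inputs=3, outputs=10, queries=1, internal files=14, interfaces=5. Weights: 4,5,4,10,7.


UFP = EI*4 + EO*5 + EQ*4 + ILF*10 + EIF*7
UFP = 3*4 + 10*5 + 1*4 + 14*10 + 5*7
UFP = 12 + 50 + 4 + 140 + 35
UFP = 241

241


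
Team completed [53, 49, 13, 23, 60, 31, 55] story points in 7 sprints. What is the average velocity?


Formula: Avg velocity = Total points / Number of sprints
Points: [53, 49, 13, 23, 60, 31, 55]
Sum = 53 + 49 + 13 + 23 + 60 + 31 + 55 = 284
Avg velocity = 284 / 7 = 40.57 points/sprint

40.57 points/sprint


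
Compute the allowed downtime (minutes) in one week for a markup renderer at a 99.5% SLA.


Formula: allowed downtime = period * (100 - SLA) / 100
Period (week) = 10080 minutes
Unavailability fraction = (100 - 99.5) / 100
Allowed downtime = 10080 * (100 - 99.5) / 100
Allowed downtime = 50.4 minutes

50.4 minutes


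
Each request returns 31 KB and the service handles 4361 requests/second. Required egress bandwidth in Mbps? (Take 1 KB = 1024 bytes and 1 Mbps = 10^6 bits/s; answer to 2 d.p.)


Formula: Mbps = payload_bytes * RPS * 8 / 1e6
Payload per request = 31 KB = 31 * 1024 = 31744 bytes
Total bytes/sec = 31744 * 4361 = 138435584
Total bits/sec = 138435584 * 8 = 1107484672
Mbps = 1107484672 / 1e6 = 1107.48

1107.48 Mbps


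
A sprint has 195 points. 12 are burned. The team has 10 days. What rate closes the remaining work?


Formula: Required rate = Remaining points / Days left
Remaining = 195 - 12 = 183 points
Required rate = 183 / 10 = 18.3 points/day

18.3 points/day


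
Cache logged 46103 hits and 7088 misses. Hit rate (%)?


Formula: hit rate = hits / (hits + misses) * 100
hit rate = 46103 / (46103 + 7088) * 100
hit rate = 46103 / 53191 * 100
hit rate = 86.67%

86.67%


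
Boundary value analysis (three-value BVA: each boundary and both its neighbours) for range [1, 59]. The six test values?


Range: [1, 59]
Boundaries: just below min, min, min+1, max-1, max, just above max
Values: [0, 1, 2, 58, 59, 60]

[0, 1, 2, 58, 59, 60]


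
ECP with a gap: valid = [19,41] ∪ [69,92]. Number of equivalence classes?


Valid ranges: [19,41] and [69,92]
Class 1: x < 19 — invalid
Class 2: 19 ≤ x ≤ 41 — valid
Class 3: 41 < x < 69 — invalid (gap between ranges)
Class 4: 69 ≤ x ≤ 92 — valid
Class 5: x > 92 — invalid
Total equivalence classes: 5

5 equivalence classes


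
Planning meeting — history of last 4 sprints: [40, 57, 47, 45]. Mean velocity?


Formula: Avg velocity = Total points / Number of sprints
Points: [40, 57, 47, 45]
Sum = 40 + 57 + 47 + 45 = 189
Avg velocity = 189 / 4 = 47.25 points/sprint

47.25 points/sprint


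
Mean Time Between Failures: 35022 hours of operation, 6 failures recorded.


Formula: MTBF = Total operating time / Number of failures
MTBF = 35022 / 6
MTBF = 5837.0 hours

5837.0 hours


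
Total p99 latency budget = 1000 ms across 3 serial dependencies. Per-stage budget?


Formula: per_stage = total_budget / stages
per_stage = 1000 / 3
per_stage = 333.33 ms

333.33 ms


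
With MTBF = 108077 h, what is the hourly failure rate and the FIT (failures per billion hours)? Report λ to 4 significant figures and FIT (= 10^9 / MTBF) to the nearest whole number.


Formula: λ = 1 / MTBF; FIT = λ × 1e9 = 1e9 / MTBF
λ = 1 / 108077 ≈ 9.253e-06 failures/hour
FIT = 1e9 / 108077 ≈ 9253 failures per 1e9 hours (nearest whole number)

λ = 9.253e-06 /h, FIT = 9253


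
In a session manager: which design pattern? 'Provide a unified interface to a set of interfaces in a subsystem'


This matches the Facade pattern

Facade


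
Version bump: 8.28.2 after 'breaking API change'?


Current: 8.28.2
Change category: 'breaking API change' → major bump
SemVer rule: major bump → increment MAJOR, reset MINOR and PATCH to 0
New: 9.0.0

9.0.0


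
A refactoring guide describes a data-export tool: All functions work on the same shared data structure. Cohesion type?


Reasoning: Functions share data
Type: Communicational cohesion

Communicational cohesion


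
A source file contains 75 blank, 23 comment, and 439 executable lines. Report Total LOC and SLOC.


Total LOC = blank + comment + code
Total LOC = 75 + 23 + 439 = 537
SLOC (source only) = code = 439

Total LOC: 537, SLOC: 439


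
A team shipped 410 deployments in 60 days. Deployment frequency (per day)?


Formula: deployments per day = releases / days
= 410 / 60
= 6.833 deploys/day
(equivalently, 47.83 deploys/week)

6.833 deploys/day


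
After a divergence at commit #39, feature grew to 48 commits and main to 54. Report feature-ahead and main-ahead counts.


Common ancestor: commit #39
feature commits after divergence: 48 - 39 = 9
main commits after divergence: 54 - 39 = 15
feature is 9 commits ahead of main
main is 15 commits ahead of feature

feature ahead: 9, main ahead: 15


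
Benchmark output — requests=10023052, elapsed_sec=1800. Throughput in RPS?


Formula: throughput = requests / seconds
throughput = 10023052 / 1800
throughput = 5568.36 requests/second

5568.36 requests/second


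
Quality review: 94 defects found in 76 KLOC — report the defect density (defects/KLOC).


Defect density = defects / KLOC
Defect density = 94 / 76
Defect density = 1.237 defects/KLOC

1.237 defects/KLOC


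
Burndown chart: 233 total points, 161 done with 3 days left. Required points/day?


Formula: Required rate = Remaining points / Days left
Remaining = 233 - 161 = 72 points
Required rate = 72 / 3 = 24.0 points/day

24.0 points/day


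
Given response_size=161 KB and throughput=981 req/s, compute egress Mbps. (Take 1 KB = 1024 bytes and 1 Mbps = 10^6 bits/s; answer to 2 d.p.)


Formula: Mbps = payload_bytes * RPS * 8 / 1e6
Payload per request = 161 KB = 161 * 1024 = 164864 bytes
Total bytes/sec = 164864 * 981 = 161731584
Total bits/sec = 161731584 * 8 = 1293852672
Mbps = 1293852672 / 1e6 = 1293.85

1293.85 Mbps


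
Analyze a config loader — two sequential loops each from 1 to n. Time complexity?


Reasoning: sequential dominates: O(n) + O(n) = O(n)
Complexity: O(n)

O(n)


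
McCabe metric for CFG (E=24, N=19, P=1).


Formula: V(G) = E - N + 2P
V(G) = 24 - 19 + 2*1
V(G) = 5 + 2
V(G) = 7

7


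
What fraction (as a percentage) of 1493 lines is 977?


Coverage = covered / total * 100
Coverage = 977 / 1493 * 100
Coverage = 65.44%

65.44%


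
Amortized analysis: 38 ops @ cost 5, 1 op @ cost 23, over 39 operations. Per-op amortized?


Formula: Amortized cost = Total cost / Operations
Total cost = (38 * 5) + (1 * 23)
Total cost = 190 + 23 = 213
Amortized = 213 / 39 = 5.4615

5.4615


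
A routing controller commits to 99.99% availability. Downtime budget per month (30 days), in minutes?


Formula: allowed downtime = period * (100 - SLA) / 100
Period (month (30 days)) = 43200 minutes
Unavailability fraction = (100 - 99.99) / 100
Allowed downtime = 43200 * (100 - 99.99) / 100
Allowed downtime = 4.32 minutes

4.32 minutes


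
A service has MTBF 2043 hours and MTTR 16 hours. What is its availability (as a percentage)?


Availability = MTBF / (MTBF + MTTR)
Availability = 2043 / (2043 + 16)
Availability = 2043 / 2059
Availability = 99.2229%

99.2229%


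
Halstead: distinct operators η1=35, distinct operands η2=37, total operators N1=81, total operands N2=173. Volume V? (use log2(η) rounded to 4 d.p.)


Formula: V = N * log2(η), where N = N1 + N2 and η = η1 + η2
η = 35 + 37 = 72
N = 81 + 173 = 254
log2(72) ≈ 6.1699
V = 254 * 6.1699 = 1567.15

1567.15


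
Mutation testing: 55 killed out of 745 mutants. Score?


Mutation score = killed / total * 100
Mutation score = 55 / 745 * 100
Mutation score = 7.38%

7.38%


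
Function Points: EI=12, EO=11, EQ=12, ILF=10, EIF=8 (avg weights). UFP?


UFP = EI*4 + EO*5 + EQ*4 + ILF*10 + EIF*7
UFP = 12*4 + 11*5 + 12*4 + 10*10 + 8*7
UFP = 48 + 55 + 48 + 100 + 56
UFP = 307

307


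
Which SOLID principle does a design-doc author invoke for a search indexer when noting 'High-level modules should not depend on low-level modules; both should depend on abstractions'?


This describes the Dependency Inversion Principle (DIP)

Dependency Inversion Principle (DIP)


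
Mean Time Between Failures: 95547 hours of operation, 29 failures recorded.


Formula: MTBF = Total operating time / Number of failures
MTBF = 95547 / 29
MTBF = 3294.72 hours

3294.72 hours


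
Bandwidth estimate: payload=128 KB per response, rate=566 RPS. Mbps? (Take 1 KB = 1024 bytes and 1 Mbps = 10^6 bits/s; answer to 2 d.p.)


Formula: Mbps = payload_bytes * RPS * 8 / 1e6
Payload per request = 128 KB = 128 * 1024 = 131072 bytes
Total bytes/sec = 131072 * 566 = 74186752
Total bits/sec = 74186752 * 8 = 593494016
Mbps = 593494016 / 1e6 = 593.49

593.49 Mbps


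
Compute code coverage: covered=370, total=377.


Coverage = covered / total * 100
Coverage = 370 / 377 * 100
Coverage = 98.14%

98.14%


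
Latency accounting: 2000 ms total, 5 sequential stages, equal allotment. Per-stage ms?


Formula: per_stage = total_budget / stages
per_stage = 2000 / 5
per_stage = 400.0 ms

400.0 ms


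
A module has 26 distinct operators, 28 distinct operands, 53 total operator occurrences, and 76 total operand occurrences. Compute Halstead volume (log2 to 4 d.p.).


Formula: V = N * log2(η), where N = N1 + N2 and η = η1 + η2
η = 26 + 28 = 54
N = 53 + 76 = 129
log2(54) ≈ 5.7549
V = 129 * 5.7549 = 742.38

742.38


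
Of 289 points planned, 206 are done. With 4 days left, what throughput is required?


Formula: Required rate = Remaining points / Days left
Remaining = 289 - 206 = 83 points
Required rate = 83 / 4 = 20.75 points/day

20.75 points/day


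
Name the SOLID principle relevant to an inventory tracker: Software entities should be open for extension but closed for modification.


This describes the Open/Closed Principle (OCP)

Open/Closed Principle (OCP)


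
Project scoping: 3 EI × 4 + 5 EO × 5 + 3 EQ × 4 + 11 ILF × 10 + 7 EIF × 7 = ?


UFP = EI*4 + EO*5 + EQ*4 + ILF*10 + EIF*7
UFP = 3*4 + 5*5 + 3*4 + 11*10 + 7*7
UFP = 12 + 25 + 12 + 110 + 49
UFP = 208

208


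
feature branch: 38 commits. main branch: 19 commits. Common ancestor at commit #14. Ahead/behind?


Common ancestor: commit #14
feature commits after divergence: 38 - 14 = 24
main commits after divergence: 19 - 14 = 5
feature is 24 commits ahead of main
main is 5 commits ahead of feature

feature ahead: 24, main ahead: 5


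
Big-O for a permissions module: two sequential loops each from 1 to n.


Reasoning: sequential dominates: O(n) + O(n) = O(n)
Complexity: O(n)

O(n)


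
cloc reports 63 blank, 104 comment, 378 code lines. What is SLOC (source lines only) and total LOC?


Total LOC = blank + comment + code
Total LOC = 63 + 104 + 378 = 545
SLOC (source only) = code = 378

Total LOC: 545, SLOC: 378


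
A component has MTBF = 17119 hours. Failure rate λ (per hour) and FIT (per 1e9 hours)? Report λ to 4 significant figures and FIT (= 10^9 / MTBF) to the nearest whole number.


Formula: λ = 1 / MTBF; FIT = λ × 1e9 = 1e9 / MTBF
λ = 1 / 17119 ≈ 5.841e-05 failures/hour
FIT = 1e9 / 17119 ≈ 58415 failures per 1e9 hours (nearest whole number)

λ = 5.841e-05 /h, FIT = 58415


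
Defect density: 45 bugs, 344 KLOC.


Defect density = defects / KLOC
Defect density = 45 / 344
Defect density = 0.131 defects/KLOC

0.131 defects/KLOC


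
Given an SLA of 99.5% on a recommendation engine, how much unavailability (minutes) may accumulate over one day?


Formula: allowed downtime = period * (100 - SLA) / 100
Period (day) = 1440 minutes
Unavailability fraction = (100 - 99.5) / 100
Allowed downtime = 1440 * (100 - 99.5) / 100
Allowed downtime = 7.2 minutes

7.2 minutes


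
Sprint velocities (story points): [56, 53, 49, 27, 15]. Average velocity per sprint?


Formula: Avg velocity = Total points / Number of sprints
Points: [56, 53, 49, 27, 15]
Sum = 56 + 53 + 49 + 27 + 15 = 200
Avg velocity = 200 / 5 = 40.0 points/sprint

40.0 points/sprint


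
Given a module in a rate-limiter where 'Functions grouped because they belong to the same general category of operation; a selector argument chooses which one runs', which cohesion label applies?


Reasoning: Grouped by category of activity, not by data or sequence
Type: Logical cohesion

Logical cohesion


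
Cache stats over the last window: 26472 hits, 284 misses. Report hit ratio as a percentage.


Formula: hit rate = hits / (hits + misses) * 100
hit rate = 26472 / (26472 + 284) * 100
hit rate = 26472 / 26756 * 100
hit rate = 98.94%

98.94%


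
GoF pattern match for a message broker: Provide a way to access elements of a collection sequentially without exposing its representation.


This matches the Iterator pattern

Iterator


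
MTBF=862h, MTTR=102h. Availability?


Availability = MTBF / (MTBF + MTTR)
Availability = 862 / (862 + 102)
Availability = 862 / 964
Availability = 89.4191%

89.4191%


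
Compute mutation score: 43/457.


Mutation score = killed / total * 100
Mutation score = 43 / 457 * 100
Mutation score = 9.41%

9.41%


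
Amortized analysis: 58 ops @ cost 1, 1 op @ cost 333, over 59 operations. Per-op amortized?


Formula: Amortized cost = Total cost / Operations
Total cost = (58 * 1) + (1 * 333)
Total cost = 58 + 333 = 391
Amortized = 391 / 59 = 6.6271

6.6271


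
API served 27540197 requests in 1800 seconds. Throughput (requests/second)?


Formula: throughput = requests / seconds
throughput = 27540197 / 1800
throughput = 15300.11 requests/second

15300.11 requests/second


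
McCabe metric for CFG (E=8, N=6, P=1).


Formula: V(G) = E - N + 2P
V(G) = 8 - 6 + 2*1
V(G) = 2 + 2
V(G) = 4

4


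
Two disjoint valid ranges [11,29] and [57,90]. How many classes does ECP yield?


Valid ranges: [11,29] and [57,90]
Class 1: x < 11 — invalid
Class 2: 11 ≤ x ≤ 29 — valid
Class 3: 29 < x < 57 — invalid (gap between ranges)
Class 4: 57 ≤ x ≤ 90 — valid
Class 5: x > 90 — invalid
Total equivalence classes: 5

5 equivalence classes


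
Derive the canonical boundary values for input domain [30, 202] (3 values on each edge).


Range: [30, 202]
Boundaries: just below min, min, min+1, max-1, max, just above max
Values: [29, 30, 31, 201, 202, 203]

[29, 30, 31, 201, 202, 203]


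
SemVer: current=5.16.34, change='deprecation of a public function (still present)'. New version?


Current: 5.16.34
Change category: 'deprecation of a public function (still present)' → minor bump
SemVer rule: minor bump → increment MINOR, reset PATCH to 0 (MAJOR unchanged)
New: 5.17.0

5.17.0


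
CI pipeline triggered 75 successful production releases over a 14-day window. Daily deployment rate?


Formula: deployments per day = releases / days
= 75 / 14
= 5.357 deploys/day
(equivalently, 37.5 deploys/week)

5.357 deploys/day


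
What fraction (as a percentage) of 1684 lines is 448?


Coverage = covered / total * 100
Coverage = 448 / 1684 * 100
Coverage = 26.6%

26.6%


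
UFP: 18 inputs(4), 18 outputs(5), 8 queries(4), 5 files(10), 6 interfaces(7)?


UFP = EI*4 + EO*5 + EQ*4 + ILF*10 + EIF*7
UFP = 18*4 + 18*5 + 8*4 + 5*10 + 6*7
UFP = 72 + 90 + 32 + 50 + 42
UFP = 286

286


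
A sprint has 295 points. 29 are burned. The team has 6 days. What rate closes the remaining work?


Formula: Required rate = Remaining points / Days left
Remaining = 295 - 29 = 266 points
Required rate = 266 / 6 = 44.33 points/day

44.33 points/day


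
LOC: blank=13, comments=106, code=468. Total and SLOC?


Total LOC = blank + comment + code
Total LOC = 13 + 106 + 468 = 587
SLOC (source only) = code = 468

Total LOC: 587, SLOC: 468


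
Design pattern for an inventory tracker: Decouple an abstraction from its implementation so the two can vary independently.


This matches the Bridge pattern

Bridge


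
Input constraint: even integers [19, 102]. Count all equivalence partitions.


Constraint: even integers in [19, 102]
Class 1: x < 19 — out-of-range invalid
Class 2: x in [19,102] but odd — wrong type invalid
Class 3: x in [19,102] and even — valid
Class 4: x > 102 — out-of-range invalid
Total equivalence classes: 4

4 equivalence classes


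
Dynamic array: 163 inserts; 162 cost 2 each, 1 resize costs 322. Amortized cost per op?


Formula: Amortized cost = Total cost / Operations
Total cost = (162 * 2) + (1 * 322)
Total cost = 324 + 322 = 646
Amortized = 646 / 163 = 3.9632

3.9632


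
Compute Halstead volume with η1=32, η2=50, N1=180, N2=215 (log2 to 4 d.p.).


Formula: V = N * log2(η), where N = N1 + N2 and η = η1 + η2
η = 32 + 50 = 82
N = 180 + 215 = 395
log2(82) ≈ 6.3576
V = 395 * 6.3576 = 2511.25

2511.25


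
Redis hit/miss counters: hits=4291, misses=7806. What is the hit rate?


Formula: hit rate = hits / (hits + misses) * 100
hit rate = 4291 / (4291 + 7806) * 100
hit rate = 4291 / 12097 * 100
hit rate = 35.47%

35.47%


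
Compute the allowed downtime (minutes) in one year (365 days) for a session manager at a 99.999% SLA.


Formula: allowed downtime = period * (100 - SLA) / 100
Period (year (365 days)) = 525600 minutes
Unavailability fraction = (100 - 99.999) / 100
Allowed downtime = 525600 * (100 - 99.999) / 100
Allowed downtime = 5.256 minutes

5.256 minutes


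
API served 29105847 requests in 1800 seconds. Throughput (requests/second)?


Formula: throughput = requests / seconds
throughput = 29105847 / 1800
throughput = 16169.92 requests/second

16169.92 requests/second


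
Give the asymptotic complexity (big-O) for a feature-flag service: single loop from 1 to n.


Reasoning: one pass through n items
Complexity: O(n)

O(n)


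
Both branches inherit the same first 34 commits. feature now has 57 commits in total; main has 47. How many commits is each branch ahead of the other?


Common ancestor: commit #34
feature commits after divergence: 57 - 34 = 23
main commits after divergence: 47 - 34 = 13
feature is 23 commits ahead of main
main is 13 commits ahead of feature

feature ahead: 23, main ahead: 13


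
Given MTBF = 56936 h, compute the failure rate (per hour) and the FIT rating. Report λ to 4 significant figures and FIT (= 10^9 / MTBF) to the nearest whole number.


Formula: λ = 1 / MTBF; FIT = λ × 1e9 = 1e9 / MTBF
λ = 1 / 56936 ≈ 1.756e-05 failures/hour
FIT = 1e9 / 56936 ≈ 17564 failures per 1e9 hours (nearest whole number)

λ = 1.756e-05 /h, FIT = 17564


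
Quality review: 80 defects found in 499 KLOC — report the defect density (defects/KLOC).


Defect density = defects / KLOC
Defect density = 80 / 499
Defect density = 0.16 defects/KLOC

0.16 defects/KLOC


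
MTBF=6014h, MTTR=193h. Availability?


Availability = MTBF / (MTBF + MTTR)
Availability = 6014 / (6014 + 193)
Availability = 6014 / 6207
Availability = 96.8906%

96.8906%


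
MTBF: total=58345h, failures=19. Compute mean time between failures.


Formula: MTBF = Total operating time / Number of failures
MTBF = 58345 / 19
MTBF = 3070.79 hours

3070.79 hours


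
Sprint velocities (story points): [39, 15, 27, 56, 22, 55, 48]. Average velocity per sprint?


Formula: Avg velocity = Total points / Number of sprints
Points: [39, 15, 27, 56, 22, 55, 48]
Sum = 39 + 15 + 27 + 56 + 22 + 55 + 48 = 262
Avg velocity = 262 / 7 = 37.43 points/sprint

37.43 points/sprint


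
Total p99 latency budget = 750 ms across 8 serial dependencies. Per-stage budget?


Formula: per_stage = total_budget / stages
per_stage = 750 / 8
per_stage = 93.75 ms

93.75 ms


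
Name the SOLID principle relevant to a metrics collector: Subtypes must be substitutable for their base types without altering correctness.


This describes the Liskov Substitution Principle (LSP)

Liskov Substitution Principle (LSP)


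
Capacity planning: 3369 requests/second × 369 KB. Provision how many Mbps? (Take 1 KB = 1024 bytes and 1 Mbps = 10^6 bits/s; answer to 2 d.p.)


Formula: Mbps = payload_bytes * RPS * 8 / 1e6
Payload per request = 369 KB = 369 * 1024 = 377856 bytes
Total bytes/sec = 377856 * 3369 = 1272996864
Total bits/sec = 1272996864 * 8 = 10183974912
Mbps = 10183974912 / 1e6 = 10183.97

10183.97 Mbps


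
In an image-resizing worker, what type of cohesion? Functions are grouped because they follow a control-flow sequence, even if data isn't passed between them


Reasoning: Grouped by order of execution within a routine, not by data flow
Type: Procedural cohesion

Procedural cohesion


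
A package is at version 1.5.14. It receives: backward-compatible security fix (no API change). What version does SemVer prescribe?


Current: 1.5.14
Change category: 'backward-compatible security fix (no API change)' → patch bump
SemVer rule: patch bump → increment PATCH (MAJOR and MINOR unchanged)
New: 1.5.15

1.5.15


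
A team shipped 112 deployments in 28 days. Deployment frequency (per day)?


Formula: deployments per day = releases / days
= 112 / 28
= 4.0 deploys/day
(equivalently, 28.0 deploys/week)

4.0 deploys/day


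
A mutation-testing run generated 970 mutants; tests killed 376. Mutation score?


Mutation score = killed / total * 100
Mutation score = 376 / 970 * 100
Mutation score = 38.76%

38.76%


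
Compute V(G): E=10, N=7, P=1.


Formula: V(G) = E - N + 2P
V(G) = 10 - 7 + 2*1
V(G) = 3 + 2
V(G) = 5

5


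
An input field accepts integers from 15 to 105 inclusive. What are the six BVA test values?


Range: [15, 105]
Boundaries: just below min, min, min+1, max-1, max, just above max
Values: [14, 15, 16, 104, 105, 106]

[14, 15, 16, 104, 105, 106]


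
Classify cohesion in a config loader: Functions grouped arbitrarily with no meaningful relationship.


Reasoning: Worst: random grouping
Type: Coincidental cohesion

Coincidental cohesion


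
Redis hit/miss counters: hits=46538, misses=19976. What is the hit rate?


Formula: hit rate = hits / (hits + misses) * 100
hit rate = 46538 / (46538 + 19976) * 100
hit rate = 46538 / 66514 * 100
hit rate = 69.97%

69.97%


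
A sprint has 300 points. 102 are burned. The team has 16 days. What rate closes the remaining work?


Formula: Required rate = Remaining points / Days left
Remaining = 300 - 102 = 198 points
Required rate = 198 / 16 = 12.38 points/day

12.38 points/day


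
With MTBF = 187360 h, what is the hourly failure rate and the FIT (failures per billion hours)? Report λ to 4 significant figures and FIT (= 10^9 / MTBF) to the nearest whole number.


Formula: λ = 1 / MTBF; FIT = λ × 1e9 = 1e9 / MTBF
λ = 1 / 187360 ≈ 5.337e-06 failures/hour
FIT = 1e9 / 187360 ≈ 5337 failures per 1e9 hours (nearest whole number)

λ = 5.337e-06 /h, FIT = 5337


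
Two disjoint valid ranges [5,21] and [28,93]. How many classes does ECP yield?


Valid ranges: [5,21] and [28,93]
Class 1: x < 5 — invalid
Class 2: 5 ≤ x ≤ 21 — valid
Class 3: 21 < x < 28 — invalid (gap between ranges)
Class 4: 28 ≤ x ≤ 93 — valid
Class 5: x > 93 — invalid
Total equivalence classes: 5

5 equivalence classes


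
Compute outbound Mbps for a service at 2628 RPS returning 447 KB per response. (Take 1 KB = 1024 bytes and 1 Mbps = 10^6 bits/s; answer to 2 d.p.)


Formula: Mbps = payload_bytes * RPS * 8 / 1e6
Payload per request = 447 KB = 447 * 1024 = 457728 bytes
Total bytes/sec = 457728 * 2628 = 1202909184
Total bits/sec = 1202909184 * 8 = 9623273472
Mbps = 9623273472 / 1e6 = 9623.27

9623.27 Mbps


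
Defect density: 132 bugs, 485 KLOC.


Defect density = defects / KLOC
Defect density = 132 / 485
Defect density = 0.272 defects/KLOC

0.272 defects/KLOC


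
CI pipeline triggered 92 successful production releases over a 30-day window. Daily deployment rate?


Formula: deployments per day = releases / days
= 92 / 30
= 3.067 deploys/day
(equivalently, 21.47 deploys/week)

3.067 deploys/day


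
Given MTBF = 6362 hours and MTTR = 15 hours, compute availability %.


Availability = MTBF / (MTBF + MTTR)
Availability = 6362 / (6362 + 15)
Availability = 6362 / 6377
Availability = 99.7648%

99.7648%


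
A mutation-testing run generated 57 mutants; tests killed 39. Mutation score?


Mutation score = killed / total * 100
Mutation score = 39 / 57 * 100
Mutation score = 68.42%

68.42%


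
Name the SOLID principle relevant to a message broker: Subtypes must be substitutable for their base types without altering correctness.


This describes the Liskov Substitution Principle (LSP)

Liskov Substitution Principle (LSP)


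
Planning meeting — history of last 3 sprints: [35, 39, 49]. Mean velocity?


Formula: Avg velocity = Total points / Number of sprints
Points: [35, 39, 49]
Sum = 35 + 39 + 49 = 123
Avg velocity = 123 / 3 = 41.0 points/sprint

41.0 points/sprint


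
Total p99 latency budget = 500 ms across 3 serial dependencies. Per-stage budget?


Formula: per_stage = total_budget / stages
per_stage = 500 / 3
per_stage = 166.67 ms

166.67 ms


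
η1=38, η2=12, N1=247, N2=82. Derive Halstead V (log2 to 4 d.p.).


Formula: V = N * log2(η), where N = N1 + N2 and η = η1 + η2
η = 38 + 12 = 50
N = 247 + 82 = 329
log2(50) ≈ 5.6439
V = 329 * 5.6439 = 1856.84

1856.84


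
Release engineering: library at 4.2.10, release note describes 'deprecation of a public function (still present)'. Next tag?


Current: 4.2.10
Change category: 'deprecation of a public function (still present)' → minor bump
SemVer rule: minor bump → increment MINOR, reset PATCH to 0 (MAJOR unchanged)
New: 4.3.0

4.3.0


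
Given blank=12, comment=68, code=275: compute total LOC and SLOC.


Total LOC = blank + comment + code
Total LOC = 12 + 68 + 275 = 355
SLOC (source only) = code = 275

Total LOC: 355, SLOC: 275


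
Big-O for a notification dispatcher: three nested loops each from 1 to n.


Reasoning: three levels of nesting over n
Complexity: O(n^3)

O(n^3)


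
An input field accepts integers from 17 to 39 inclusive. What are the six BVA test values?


Range: [17, 39]
Boundaries: just below min, min, min+1, max-1, max, just above max
Values: [16, 17, 18, 38, 39, 40]

[16, 17, 18, 38, 39, 40]


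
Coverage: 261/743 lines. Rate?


Coverage = covered / total * 100
Coverage = 261 / 743 * 100
Coverage = 35.13%

35.13%


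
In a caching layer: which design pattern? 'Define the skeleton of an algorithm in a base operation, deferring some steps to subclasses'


This matches the Template Method pattern

Template Method


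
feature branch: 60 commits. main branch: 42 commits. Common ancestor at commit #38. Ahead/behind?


Common ancestor: commit #38
feature commits after divergence: 60 - 38 = 22
main commits after divergence: 42 - 38 = 4
feature is 22 commits ahead of main
main is 4 commits ahead of feature

feature ahead: 22, main ahead: 4


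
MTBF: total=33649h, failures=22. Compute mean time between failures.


Formula: MTBF = Total operating time / Number of failures
MTBF = 33649 / 22
MTBF = 1529.5 hours

1529.5 hours


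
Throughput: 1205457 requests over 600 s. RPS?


Formula: throughput = requests / seconds
throughput = 1205457 / 600
throughput = 2009.1 requests/second

2009.1 requests/second


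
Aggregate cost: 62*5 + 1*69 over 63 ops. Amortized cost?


Formula: Amortized cost = Total cost / Operations
Total cost = (62 * 5) + (1 * 69)
Total cost = 310 + 69 = 379
Amortized = 379 / 63 = 6.0159

6.0159


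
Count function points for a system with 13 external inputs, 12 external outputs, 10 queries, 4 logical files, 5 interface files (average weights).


UFP = EI*4 + EO*5 + EQ*4 + ILF*10 + EIF*7
UFP = 13*4 + 12*5 + 10*4 + 4*10 + 5*7
UFP = 52 + 60 + 40 + 40 + 35
UFP = 227

227


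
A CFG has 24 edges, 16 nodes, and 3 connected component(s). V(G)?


Formula: V(G) = E - N + 2P
V(G) = 24 - 16 + 2*3
V(G) = 8 + 6
V(G) = 14

14


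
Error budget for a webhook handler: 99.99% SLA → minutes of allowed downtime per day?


Formula: allowed downtime = period * (100 - SLA) / 100
Period (day) = 1440 minutes
Unavailability fraction = (100 - 99.99) / 100
Allowed downtime = 1440 * (100 - 99.99) / 100
Allowed downtime = 0.144 minutes

0.144 minutes


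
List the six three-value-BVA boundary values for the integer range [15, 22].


Range: [15, 22]
Boundaries: just below min, min, min+1, max-1, max, just above max
Values: [14, 15, 16, 21, 22, 23]

[14, 15, 16, 21, 22, 23]


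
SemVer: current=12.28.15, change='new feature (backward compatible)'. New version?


Current: 12.28.15
Change category: 'new feature (backward compatible)' → minor bump
SemVer rule: minor bump → increment MINOR, reset PATCH to 0 (MAJOR unchanged)
New: 12.29.0

12.29.0


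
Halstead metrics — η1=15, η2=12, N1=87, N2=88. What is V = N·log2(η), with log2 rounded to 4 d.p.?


Formula: V = N * log2(η), where N = N1 + N2 and η = η1 + η2
η = 15 + 12 = 27
N = 87 + 88 = 175
log2(27) ≈ 4.7549
V = 175 * 4.7549 = 832.11

832.11


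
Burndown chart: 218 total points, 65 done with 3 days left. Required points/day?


Formula: Required rate = Remaining points / Days left
Remaining = 218 - 65 = 153 points
Required rate = 153 / 3 = 51.0 points/day

51.0 points/day


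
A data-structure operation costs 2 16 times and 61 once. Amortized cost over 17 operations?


Formula: Amortized cost = Total cost / Operations
Total cost = (16 * 2) + (1 * 61)
Total cost = 32 + 61 = 93
Amortized = 93 / 17 = 5.4706

5.4706


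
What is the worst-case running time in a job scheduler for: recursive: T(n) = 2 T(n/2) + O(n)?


Reasoning: master theorem case 2 (merge-sort recurrence)
Complexity: O(n log n)

O(n log n)


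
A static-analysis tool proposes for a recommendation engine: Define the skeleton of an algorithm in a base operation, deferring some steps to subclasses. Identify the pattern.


This matches the Template Method pattern

Template Method


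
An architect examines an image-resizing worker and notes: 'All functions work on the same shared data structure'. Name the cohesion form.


Reasoning: Functions share data
Type: Communicational cohesion

Communicational cohesion


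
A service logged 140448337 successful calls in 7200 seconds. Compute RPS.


Formula: throughput = requests / seconds
throughput = 140448337 / 7200
throughput = 19506.71 requests/second

19506.71 requests/second


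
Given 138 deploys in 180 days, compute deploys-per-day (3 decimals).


Formula: deployments per day = releases / days
= 138 / 180
= 0.767 deploys/day
(equivalently, 5.37 deploys/week)

0.767 deploys/day


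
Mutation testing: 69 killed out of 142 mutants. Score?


Mutation score = killed / total * 100
Mutation score = 69 / 142 * 100
Mutation score = 48.59%

48.59%


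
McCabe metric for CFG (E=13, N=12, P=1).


Formula: V(G) = E - N + 2P
V(G) = 13 - 12 + 2*1
V(G) = 1 + 2
V(G) = 3

3


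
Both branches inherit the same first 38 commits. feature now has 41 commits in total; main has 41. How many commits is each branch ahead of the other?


Common ancestor: commit #38
feature commits after divergence: 41 - 38 = 3
main commits after divergence: 41 - 38 = 3
feature is 3 commits ahead of main
main is 3 commits ahead of feature

feature ahead: 3, main ahead: 3


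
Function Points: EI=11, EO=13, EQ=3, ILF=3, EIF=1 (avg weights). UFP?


UFP = EI*4 + EO*5 + EQ*4 + ILF*10 + EIF*7
UFP = 11*4 + 13*5 + 3*4 + 3*10 + 1*7
UFP = 44 + 65 + 12 + 30 + 7
UFP = 158

158


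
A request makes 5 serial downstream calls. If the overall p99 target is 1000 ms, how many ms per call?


Formula: per_stage = total_budget / stages
per_stage = 1000 / 5
per_stage = 200.0 ms

200.0 ms


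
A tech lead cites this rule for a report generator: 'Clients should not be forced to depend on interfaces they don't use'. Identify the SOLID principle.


This describes the Interface Segregation Principle (ISP)

Interface Segregation Principle (ISP)


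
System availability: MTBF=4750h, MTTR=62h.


Availability = MTBF / (MTBF + MTTR)
Availability = 4750 / (4750 + 62)
Availability = 4750 / 4812
Availability = 98.7116%

98.7116%


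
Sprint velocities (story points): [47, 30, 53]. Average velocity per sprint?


Formula: Avg velocity = Total points / Number of sprints
Points: [47, 30, 53]
Sum = 47 + 30 + 53 = 130
Avg velocity = 130 / 3 = 43.33 points/sprint

43.33 points/sprint


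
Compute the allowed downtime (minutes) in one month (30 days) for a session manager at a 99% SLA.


Formula: allowed downtime = period * (100 - SLA) / 100
Period (month (30 days)) = 43200 minutes
Unavailability fraction = (100 - 99.0) / 100
Allowed downtime = 43200 * (100 - 99.0) / 100
Allowed downtime = 432.0 minutes

432.0 minutes
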